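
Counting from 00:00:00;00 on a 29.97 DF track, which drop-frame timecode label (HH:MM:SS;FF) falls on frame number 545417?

05:03:18;23

Ten DF minutes hold 17982 frames, so frame 545417 lies in block 30 (frames 539460–557441) with 5957 frames into that block.
The block's first minute is 1800 frames and the rest 1798 each; 5957 frames reaches minute 3, so 30 × 18 + 3 × 2 = 546 labels have been skipped so far.
Adding those back, label number 545417 + 546 = 545963 at 30 labels/s is 18198 s + 23 f = 5 h 3 min 18 s frame 23, i.e. 05:03:18;23.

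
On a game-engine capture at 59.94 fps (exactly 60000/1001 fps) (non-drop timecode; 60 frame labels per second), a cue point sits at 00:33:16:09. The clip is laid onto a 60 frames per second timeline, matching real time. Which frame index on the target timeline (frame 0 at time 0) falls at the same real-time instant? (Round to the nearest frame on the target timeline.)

frame 119889

Source frame index: (0×3600 + 33×60 + 16) × 60 + 9 = 119769.
Real time: 119769 / (60000/1001) = 39962923/20000 s.
Target frame: (39962923/20000) × (60) = 119888769/1000 ≈ 119888.769 → 119889.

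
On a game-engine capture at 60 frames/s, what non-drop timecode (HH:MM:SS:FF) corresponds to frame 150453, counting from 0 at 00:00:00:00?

00:41:47:33

150453 ÷ 60 = 2507 full seconds, remainder 33 frames.
2507 s = 0 h 41 min 47 s.
Timecode: 00:41:47:33.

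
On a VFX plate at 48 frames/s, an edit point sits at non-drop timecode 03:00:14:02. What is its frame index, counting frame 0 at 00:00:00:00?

frame 519074

Total seconds to the label: (3 × 3600 + 0 × 60 + 14) = 10814.
Frame index = 10814 × 48 + 2 = 519074.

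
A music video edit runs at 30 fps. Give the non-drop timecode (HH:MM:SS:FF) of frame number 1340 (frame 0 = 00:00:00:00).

1340 ÷ 30 = 44 full seconds, remainder 20 frames.
44 s = 0 h 0 min 44 s.
Timecode: 00:00:44:20.

00:00:44:20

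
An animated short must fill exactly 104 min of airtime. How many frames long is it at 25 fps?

156000 frames

104 min = 6240 s.
Frames = 6240 × 25 = 156000.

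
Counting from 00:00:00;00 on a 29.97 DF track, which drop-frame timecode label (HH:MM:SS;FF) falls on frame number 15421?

00:08:34;17

Each 10-minute DF block holds 10 × 60 × 30 − 9 × 2 = 17982 frames. 15421 ÷ 17982 → 0 full blocks, remainder 15421.
Within the partial block the first minute is 1800 frames and each further minute 1798, so 8 further minute boundaries passed. Total skipped labels = 18 × 0 + 2 × 8 = 16.
Non-drop label index = 15421 + 16 = 15437; at 30 labels/s that is 00:08:34:17, i.e. DF 00:08:34;17.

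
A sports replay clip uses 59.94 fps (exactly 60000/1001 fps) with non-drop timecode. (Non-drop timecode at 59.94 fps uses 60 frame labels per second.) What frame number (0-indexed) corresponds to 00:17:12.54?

Total seconds to the label: (0 × 3600 + 17 × 60 + 12) = 1032.
Frame index = 1032 × 60 + 54 = 61974.

frame 61974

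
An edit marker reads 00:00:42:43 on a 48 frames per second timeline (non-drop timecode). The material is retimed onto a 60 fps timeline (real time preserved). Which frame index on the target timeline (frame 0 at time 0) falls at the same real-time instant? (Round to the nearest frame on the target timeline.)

frame 2574

Source frame index: (0×3600 + 0×60 + 42) × 48 + 43 = 2059.
Real time: 2059 / (48) = 2059/48 s.
Target frame: (2059/48) × (60) = 10295/4 ≈ 2573.750 → 2574.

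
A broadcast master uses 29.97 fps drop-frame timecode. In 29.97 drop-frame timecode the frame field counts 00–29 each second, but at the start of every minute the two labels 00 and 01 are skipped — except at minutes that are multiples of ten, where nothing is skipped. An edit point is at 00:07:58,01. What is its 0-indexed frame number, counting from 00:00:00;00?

14327

Complete 10-minute blocks: 0, each 17982 frames → 0.
Remaining 7 whole minutes in the current block: 1800 + 6 × 1798 = 12588 frames.
Within the current minute: 58 × 30 + 1 − 2 = 1739 (labels ;00/;01 skipped at this minute). Total = 0 + 12588 + 1739 = 14327.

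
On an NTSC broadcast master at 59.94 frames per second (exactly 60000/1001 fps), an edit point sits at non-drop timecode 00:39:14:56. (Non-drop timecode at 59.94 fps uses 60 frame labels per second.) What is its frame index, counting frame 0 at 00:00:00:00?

Total seconds to the label: (0 × 3600 + 39 × 60 + 14) = 2354.
Frame index = 2354 × 60 + 56 = 141296.

frame 141296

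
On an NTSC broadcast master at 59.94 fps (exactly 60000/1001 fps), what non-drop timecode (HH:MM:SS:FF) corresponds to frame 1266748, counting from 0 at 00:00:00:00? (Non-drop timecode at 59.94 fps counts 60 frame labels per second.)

1266748 ÷ 60 = 21112 full seconds, remainder 28 frames.
21112 s = 5 h 51 min 52 s.
Timecode: 05:51:52:28.

05:51:52:28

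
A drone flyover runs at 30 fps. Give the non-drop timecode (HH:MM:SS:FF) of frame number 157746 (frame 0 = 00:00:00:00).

157746 ÷ 30 = 5258 full seconds, remainder 6 frames.
5258 s = 1 h 27 min 38 s.
Timecode: 01:27:38:06.

01:27:38:06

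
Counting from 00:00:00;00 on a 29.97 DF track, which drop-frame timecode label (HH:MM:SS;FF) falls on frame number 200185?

Each 10-minute DF block holds 10 × 60 × 30 − 9 × 2 = 17982 frames. 200185 ÷ 17982 → 11 full blocks, remainder 2383.
Within the partial block the first minute is 1800 frames and each further minute 1798, so 1 further minute boundary passed. Total skipped labels = 18 × 11 + 2 × 1 = 200.
Non-drop label index = 200185 + 200 = 200385; at 30 labels/s that is 01:51:19:15, i.e. DF 01:51:19;15.

01:51:19;15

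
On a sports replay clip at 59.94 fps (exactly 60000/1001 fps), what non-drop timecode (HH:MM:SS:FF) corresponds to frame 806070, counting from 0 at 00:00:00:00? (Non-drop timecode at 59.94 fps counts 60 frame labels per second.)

03:43:54:30

806070 ÷ 60 = 13434 full seconds, remainder 30 frames.
13434 s = 3 h 43 min 54 s.
Timecode: 03:43:54:30.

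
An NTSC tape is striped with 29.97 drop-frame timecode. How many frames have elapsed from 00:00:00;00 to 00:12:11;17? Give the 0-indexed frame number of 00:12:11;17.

Complete 10-minute blocks: 1, each 17982 frames → 17982.
Remaining 2 whole minutes in the current block: 1800 + 1 × 1798 = 3598 frames.
Within the current minute: 11 × 30 + 17 − 2 = 345 (labels ;00/;01 skipped at this minute). Total = 17982 + 3598 + 345 = 21925.

21925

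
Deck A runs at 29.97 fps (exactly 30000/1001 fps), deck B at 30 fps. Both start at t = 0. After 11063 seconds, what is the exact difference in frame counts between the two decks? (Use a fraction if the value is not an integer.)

A emits 30000/1001 × 11063 = 25530000/77 frames; B emits 30 × 11063 = 331890.
Difference = 25530/77 frames (≈ 331.5584); B is ahead of A.

25530/77 frames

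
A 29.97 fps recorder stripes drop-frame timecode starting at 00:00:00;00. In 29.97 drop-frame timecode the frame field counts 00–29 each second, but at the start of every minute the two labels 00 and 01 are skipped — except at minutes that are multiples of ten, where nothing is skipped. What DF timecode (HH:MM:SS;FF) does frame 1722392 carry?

Each 10-minute DF block holds 10 × 60 × 30 − 9 × 2 = 17982 frames. 1722392 ÷ 17982 → 95 full blocks, remainder 14102.
Within the partial block the first minute is 1800 frames and each further minute 1798, so 7 further minute boundaries passed. Total skipped labels = 18 × 95 + 2 × 7 = 1724.
Non-drop label index = 1722392 + 1724 = 1724116; at 30 labels/s that is 15:57:50:16, i.e. DF 15:57:50;16.

15:57:50;16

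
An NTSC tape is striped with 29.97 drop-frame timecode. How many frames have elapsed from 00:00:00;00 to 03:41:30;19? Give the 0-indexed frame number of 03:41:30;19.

Complete 10-minute blocks: 22, each 17982 frames → 395604.
Remaining 1 whole minute in the current block: 1800 + 0 × 1798 = 1800 frames.
Within the current minute: 30 × 30 + 19 − 2 = 917 (labels ;00/;01 skipped at this minute). Total = 395604 + 1800 + 917 = 398321.

398321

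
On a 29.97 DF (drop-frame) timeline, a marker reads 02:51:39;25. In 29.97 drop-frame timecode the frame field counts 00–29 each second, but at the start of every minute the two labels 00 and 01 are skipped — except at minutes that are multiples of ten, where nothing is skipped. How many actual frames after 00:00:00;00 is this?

Complete 10-minute blocks: 17, each 17982 frames → 305694.
Remaining 1 whole minute in the current block: 1800 + 0 × 1798 = 1800 frames.
Within the current minute: 39 × 30 + 25 − 2 = 1193 (labels ;00/;01 skipped at this minute). Total = 305694 + 1800 + 1193 = 308687.

308687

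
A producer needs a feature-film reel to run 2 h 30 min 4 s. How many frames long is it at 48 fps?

2 h 30 min 4 s = 9004 s.
Frames = 9004 × 48 = 432192.

432192 frames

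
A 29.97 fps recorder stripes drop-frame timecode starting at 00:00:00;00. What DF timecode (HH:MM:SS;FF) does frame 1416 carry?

00:00:47;06

Each 10-minute DF block holds 10 × 60 × 30 − 9 × 2 = 17982 frames. 1416 ÷ 17982 → 0 full blocks, remainder 1416.
Within the partial block the first minute is 1800 frames and each further minute 1798, so 0 further minute boundaries passed. Total skipped labels = 18 × 0 + 2 × 0 = 0.
Non-drop label index = 1416 + 0 = 1416; at 30 labels/s that is 00:00:47:06, i.e. DF 00:00:47;06.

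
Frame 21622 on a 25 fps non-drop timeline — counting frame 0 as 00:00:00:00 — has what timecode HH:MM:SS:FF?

21622 ÷ 25 = 864 full seconds, remainder 22 frames.
864 s = 0 h 14 min 24 s.
Timecode: 00:14:24:22.

00:14:24:22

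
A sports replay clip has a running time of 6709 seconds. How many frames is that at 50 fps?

Frames = 6709 × 50 = 335450.

335450 frames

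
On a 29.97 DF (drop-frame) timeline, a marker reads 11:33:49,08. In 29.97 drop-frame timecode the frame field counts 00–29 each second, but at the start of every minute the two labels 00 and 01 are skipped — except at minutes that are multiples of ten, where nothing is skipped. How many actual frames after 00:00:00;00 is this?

1247630

As if non-drop at 30 labels/s: (11 × 3600 + 33 × 60 + 49) × 30 + 8 = 1248878.
Minute boundaries passed: 693; those not divisible by 10: 693 − 69 = 624; dropped labels = 2 × 624 = 1248.
Actual frame index = 1248878 − 1248 = 1247630.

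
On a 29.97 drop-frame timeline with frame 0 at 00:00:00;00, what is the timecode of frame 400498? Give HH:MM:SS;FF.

Each 10-minute DF block holds 10 × 60 × 30 − 9 × 2 = 17982 frames. 400498 ÷ 17982 → 22 full blocks, remainder 4894.
Within the partial block the first minute is 1800 frames and each further minute 1798, so 2 further minute boundaries passed. Total skipped labels = 18 × 22 + 2 × 2 = 400.
Non-drop label index = 400498 + 400 = 400898; at 30 labels/s that is 03:42:43:08, i.e. DF 03:42:43;08.

03:42:43;08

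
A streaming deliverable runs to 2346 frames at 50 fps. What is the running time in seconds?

46.92 seconds

Running time = 2346 / (50) = 46.92 s.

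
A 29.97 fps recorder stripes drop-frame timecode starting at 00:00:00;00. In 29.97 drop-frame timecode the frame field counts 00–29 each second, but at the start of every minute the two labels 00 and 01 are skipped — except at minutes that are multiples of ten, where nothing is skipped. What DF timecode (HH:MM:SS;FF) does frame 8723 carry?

00:04:51;01

Each 10-minute DF block holds 10 × 60 × 30 − 9 × 2 = 17982 frames. 8723 ÷ 17982 → 0 full blocks, remainder 8723.
Within the partial block the first minute is 1800 frames and each further minute 1798, so 4 further minute boundaries passed. Total skipped labels = 18 × 0 + 2 × 4 = 8.
Non-drop label index = 8723 + 8 = 8731; at 30 labels/s that is 00:04:51:01, i.e. DF 00:04:51;01.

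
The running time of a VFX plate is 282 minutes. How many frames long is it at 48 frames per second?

282 min = 16920 s.
Frames = 16920 × 48 = 812160.

812160 frames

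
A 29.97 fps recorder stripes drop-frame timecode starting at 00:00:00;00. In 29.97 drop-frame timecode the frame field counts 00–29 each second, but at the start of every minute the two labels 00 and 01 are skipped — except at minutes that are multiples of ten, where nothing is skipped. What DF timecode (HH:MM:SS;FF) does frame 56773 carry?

Ten DF minutes hold 17982 frames, so frame 56773 lies in block 3 (frames 53946–71927) with 2827 frames into that block.
The block's first minute is 1800 frames and the rest 1798 each; 2827 frames reaches minute 1, so 3 × 18 + 1 × 2 = 56 labels have been skipped so far.
Adding those back, label number 56773 + 56 = 56829 at 30 labels/s is 1894 s + 9 f = 0 h 31 min 34 s frame 9, i.e. 00:31:34;09.

00:31:34;09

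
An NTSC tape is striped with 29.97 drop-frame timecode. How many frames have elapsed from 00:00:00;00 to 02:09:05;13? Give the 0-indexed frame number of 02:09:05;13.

232129

Complete 10-minute blocks: 12, each 17982 frames → 215784.
Remaining 9 whole minutes in the current block: 1800 + 8 × 1798 = 16184 frames.
Within the current minute: 5 × 30 + 13 − 2 = 161 (labels ;00/;01 skipped at this minute). Total = 215784 + 16184 + 161 = 232129.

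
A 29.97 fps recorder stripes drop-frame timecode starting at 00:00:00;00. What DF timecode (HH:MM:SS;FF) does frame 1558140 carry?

14:26:30;00

Ten DF minutes hold 17982 frames, so frame 1558140 lies in block 86 (frames 1546452–1564433) with 11688 frames into that block.
The block's first minute is 1800 frames and the rest 1798 each; 11688 frames reaches minute 6, so 86 × 18 + 6 × 2 = 1560 labels have been skipped so far.
Adding those back, label number 1558140 + 1560 = 1559700 at 30 labels/s is 51990 s + 0 f = 14 h 26 min 30 s frame 0, i.e. 14:26:30;00.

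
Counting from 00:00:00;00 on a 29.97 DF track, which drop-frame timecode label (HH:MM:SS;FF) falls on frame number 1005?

Ten DF minutes hold 17982 frames, so frame 1005 lies in block 0 (frames 0–17981) with 1005 frames into that block.
The block's first minute is 1800 frames and the rest 1798 each; 1005 frames reaches minute 0, so 0 × 18 + 0 × 2 = 0 labels have been skipped so far.
Adding those back, label number 1005 + 0 = 1005 at 30 labels/s is 33 s + 15 f = 0 h 0 min 33 s frame 15, i.e. 00:00:33;15.

00:00:33;15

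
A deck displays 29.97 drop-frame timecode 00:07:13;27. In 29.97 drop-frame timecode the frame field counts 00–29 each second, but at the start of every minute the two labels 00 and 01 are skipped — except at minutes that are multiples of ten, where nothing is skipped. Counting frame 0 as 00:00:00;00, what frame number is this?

As if non-drop at 30 labels/s: (0 × 3600 + 7 × 60 + 13) × 30 + 27 = 13017.
Minute boundaries passed: 7; those not divisible by 10: 7 − 0 = 7; dropped labels = 2 × 7 = 14.
Actual frame index = 13017 − 14 = 13003.

13003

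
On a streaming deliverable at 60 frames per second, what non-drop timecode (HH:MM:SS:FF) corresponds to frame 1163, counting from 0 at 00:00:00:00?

1163 ÷ 60 = 19 full seconds, remainder 23 frames.
19 s = 0 h 0 min 19 s.
Timecode: 00:00:19:23.

00:00:19:23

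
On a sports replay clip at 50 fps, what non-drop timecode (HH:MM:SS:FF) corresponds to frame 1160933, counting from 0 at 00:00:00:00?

06:26:58:33

1160933 ÷ 50 = 23218 full seconds, remainder 33 frames.
23218 s = 6 h 26 min 58 s.
Timecode: 06:26:58:33.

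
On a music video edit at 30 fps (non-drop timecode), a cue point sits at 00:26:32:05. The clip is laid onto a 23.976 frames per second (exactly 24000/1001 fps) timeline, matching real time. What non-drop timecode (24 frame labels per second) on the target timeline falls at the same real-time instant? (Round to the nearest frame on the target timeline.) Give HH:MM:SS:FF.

00:26:30:14

Source frame index: (0×3600 + 26×60 + 32) × 30 + 5 = 47765.
Real time: 47765 / (30) = 9553/6 s.
Target frame: (9553/6) × (24000/1001) = 38212000/1001 ≈ 38173.826 → 38174.
At 24 labels/s: frame 38174 → 00:26:30:14.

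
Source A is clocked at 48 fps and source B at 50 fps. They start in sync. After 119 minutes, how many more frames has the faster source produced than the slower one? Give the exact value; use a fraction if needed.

14280 frames

119 min = 7140 s.
A emits 48 × 7140 = 342720 frames; B emits 50 × 7140 = 357000.
Difference = 14280 frames; B is ahead of A.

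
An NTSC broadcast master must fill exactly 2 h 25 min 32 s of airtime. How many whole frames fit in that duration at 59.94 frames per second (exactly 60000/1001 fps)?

2 h 25 min 32 s = 8732 s.
Frames = 8732 × 60000/1001 = 523920000/1001 ≈ 523396.6034.
Complete frames: 523396.

523396 frames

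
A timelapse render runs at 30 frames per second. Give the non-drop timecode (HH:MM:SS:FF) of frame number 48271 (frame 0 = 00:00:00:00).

00:26:49:01

48271 ÷ 30 = 1609 full seconds, remainder 1 frame.
1609 s = 0 h 26 min 49 s.
Timecode: 00:26:49:01.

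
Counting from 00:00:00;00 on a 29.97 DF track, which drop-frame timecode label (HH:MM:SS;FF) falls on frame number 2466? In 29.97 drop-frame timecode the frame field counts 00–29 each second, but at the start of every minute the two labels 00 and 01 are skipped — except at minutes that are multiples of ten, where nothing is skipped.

00:01:22;08

Each 10-minute DF block holds 10 × 60 × 30 − 9 × 2 = 17982 frames. 2466 ÷ 17982 → 0 full blocks, remainder 2466.
Within the partial block the first minute is 1800 frames and each further minute 1798, so 1 further minute boundary passed. Total skipped labels = 18 × 0 + 2 × 1 = 2.
Non-drop label index = 2466 + 2 = 2468; at 30 labels/s that is 00:01:22:08, i.e. DF 00:01:22;08.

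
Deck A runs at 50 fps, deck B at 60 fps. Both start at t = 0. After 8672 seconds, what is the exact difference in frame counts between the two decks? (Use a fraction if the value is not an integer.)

A emits 50 × 8672 = 433600 frames; B emits 60 × 8672 = 520320.
Difference = 86720 frames; B is ahead of A.

86720 frames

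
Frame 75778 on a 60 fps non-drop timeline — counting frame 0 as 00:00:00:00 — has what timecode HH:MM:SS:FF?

75778 ÷ 60 = 1262 full seconds, remainder 58 frames.
1262 s = 0 h 21 min 2 s.
Timecode: 00:21:02:58.

00:21:02:58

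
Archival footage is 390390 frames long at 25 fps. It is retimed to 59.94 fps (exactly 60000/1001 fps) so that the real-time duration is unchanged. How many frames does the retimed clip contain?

Target frames = source frames × (target rate / source rate) = 390390 × (60000/1001)/(25) = 390390 × 2400/1001 = 936000.

936000 frames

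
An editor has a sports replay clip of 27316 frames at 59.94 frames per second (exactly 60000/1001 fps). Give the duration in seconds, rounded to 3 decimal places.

455.722 seconds

Running time = 27316 × 1001/60000 = 6835829/15000 s ≈ 455.722 s.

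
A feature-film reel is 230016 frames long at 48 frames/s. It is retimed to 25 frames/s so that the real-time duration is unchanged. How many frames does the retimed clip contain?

Target frames = source frames × (target rate / source rate) = 230016 × (25)/(48) = 230016 × 25/48 = 119800.

119800 frames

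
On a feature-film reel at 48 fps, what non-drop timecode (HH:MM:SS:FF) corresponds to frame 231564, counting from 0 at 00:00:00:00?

01:20:24:12

231564 ÷ 48 = 4824 full seconds, remainder 12 frames.
4824 s = 1 h 20 min 24 s.
Timecode: 01:20:24:12.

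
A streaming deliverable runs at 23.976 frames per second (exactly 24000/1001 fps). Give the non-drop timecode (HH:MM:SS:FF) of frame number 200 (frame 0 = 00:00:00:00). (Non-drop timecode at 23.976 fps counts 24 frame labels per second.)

200 ÷ 24 = 8 full seconds, remainder 8 frames.
8 s = 0 h 0 min 8 s.
Timecode: 00:00:08:08.

00:00:08:08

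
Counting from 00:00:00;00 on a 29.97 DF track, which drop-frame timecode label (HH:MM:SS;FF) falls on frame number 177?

Each 10-minute DF block holds 10 × 60 × 30 − 9 × 2 = 17982 frames. 177 ÷ 17982 → 0 full blocks, remainder 177.
Within the partial block the first minute is 1800 frames and each further minute 1798, so 0 further minute boundaries passed. Total skipped labels = 18 × 0 + 2 × 0 = 0.
Non-drop label index = 177 + 0 = 177; at 30 labels/s that is 00:00:05:27, i.e. DF 00:00:05;27.

00:00:05;27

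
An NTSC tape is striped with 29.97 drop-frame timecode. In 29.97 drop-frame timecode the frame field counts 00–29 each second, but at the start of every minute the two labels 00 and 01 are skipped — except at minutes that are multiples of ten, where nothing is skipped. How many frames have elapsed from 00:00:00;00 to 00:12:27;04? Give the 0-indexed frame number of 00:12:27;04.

As if non-drop at 30 labels/s: (0 × 3600 + 12 × 60 + 27) × 30 + 4 = 22414.
Minute boundaries passed: 12; those not divisible by 10: 12 − 1 = 11; dropped labels = 2 × 11 = 22.
Actual frame index = 22414 − 22 = 22392.

22392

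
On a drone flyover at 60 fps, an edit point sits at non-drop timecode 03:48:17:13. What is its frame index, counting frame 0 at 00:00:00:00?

Total seconds to the label: (3 × 3600 + 48 × 60 + 17) = 13697.
Frame index = 13697 × 60 + 13 = 821833.

frame 821833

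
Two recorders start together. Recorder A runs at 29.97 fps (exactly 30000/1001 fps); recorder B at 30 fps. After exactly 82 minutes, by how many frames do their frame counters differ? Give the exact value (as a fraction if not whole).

82 min = 4920 s.
A emits 30000/1001 × 4920 = 147600000/1001 frames; B emits 30 × 4920 = 147600.
Difference = 147600/1001 frames (≈ 147.4525); B is ahead of A.

147600/1001 frames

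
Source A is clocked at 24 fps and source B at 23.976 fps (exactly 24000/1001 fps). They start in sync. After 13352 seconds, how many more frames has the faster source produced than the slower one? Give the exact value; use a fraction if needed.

320448/1001 frames

A emits 24 × 13352 = 320448 frames; B emits 24000/1001 × 13352 = 320448000/1001.
Difference = 320448/1001 frames (≈ 320.1279); B is behind A.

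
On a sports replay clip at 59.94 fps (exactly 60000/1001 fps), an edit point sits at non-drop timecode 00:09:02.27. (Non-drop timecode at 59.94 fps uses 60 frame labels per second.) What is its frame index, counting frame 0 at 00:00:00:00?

32547

Total seconds to the label: (0 × 3600 + 9 × 60 + 2) = 542.
Frame index = 542 × 60 + 27 = 32547.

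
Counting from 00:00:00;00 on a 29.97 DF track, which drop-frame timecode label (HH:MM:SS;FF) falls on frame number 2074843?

19:13:50;19

Each 10-minute DF block holds 10 × 60 × 30 − 9 × 2 = 17982 frames. 2074843 ÷ 17982 → 115 full blocks, remainder 6913.
Within the partial block the first minute is 1800 frames and each further minute 1798, so 3 further minute boundaries passed. Total skipped labels = 18 × 115 + 2 × 3 = 2076.
Non-drop label index = 2074843 + 2076 = 2076919; at 30 labels/s that is 19:13:50:19, i.e. DF 19:13:50;19.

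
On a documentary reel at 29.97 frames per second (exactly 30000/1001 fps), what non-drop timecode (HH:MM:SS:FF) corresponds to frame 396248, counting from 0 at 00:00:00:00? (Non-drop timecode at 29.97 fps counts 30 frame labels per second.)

03:40:08:08

396248 ÷ 30 = 13208 full seconds, remainder 8 frames.
13208 s = 3 h 40 min 8 s.
Timecode: 03:40:08:08.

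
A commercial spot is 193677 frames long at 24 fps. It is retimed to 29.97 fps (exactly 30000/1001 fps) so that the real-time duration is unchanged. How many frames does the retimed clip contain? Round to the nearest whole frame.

241854 frames

Frames at target rate = 193677 × (30000/1001) / (24) = 22008750/91 ≈ 241854.396.
Nearest whole frame: 241854.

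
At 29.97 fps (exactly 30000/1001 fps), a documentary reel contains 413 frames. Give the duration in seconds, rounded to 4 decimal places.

13.7804 seconds

Running time = 413 × 1001/30000 = 413413/30000 s ≈ 13.7804 s.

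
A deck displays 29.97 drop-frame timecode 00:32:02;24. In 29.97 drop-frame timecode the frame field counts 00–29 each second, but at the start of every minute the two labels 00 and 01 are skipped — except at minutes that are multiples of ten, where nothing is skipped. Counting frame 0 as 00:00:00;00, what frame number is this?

57626

Complete 10-minute blocks: 3, each 17982 frames → 53946.
Remaining 2 whole minutes in the current block: 1800 + 1 × 1798 = 3598 frames.
Within the current minute: 2 × 30 + 24 − 2 = 82 (labels ;00/;01 skipped at this minute). Total = 53946 + 3598 + 82 = 57626.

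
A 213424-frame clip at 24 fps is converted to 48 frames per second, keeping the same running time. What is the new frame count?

426848 frames

Frames at target rate = 213424 × (48) / (24) = 426848.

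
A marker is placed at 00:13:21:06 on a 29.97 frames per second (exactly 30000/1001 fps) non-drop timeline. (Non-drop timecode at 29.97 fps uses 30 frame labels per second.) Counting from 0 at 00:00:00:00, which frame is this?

Total seconds to the label: (0 × 3600 + 13 × 60 + 21) = 801.
Frame index = 801 × 30 + 6 = 24036.

24036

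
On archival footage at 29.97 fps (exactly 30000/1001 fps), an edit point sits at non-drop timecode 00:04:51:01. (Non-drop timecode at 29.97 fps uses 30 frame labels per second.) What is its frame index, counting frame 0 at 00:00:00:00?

8731

Total seconds to the label: (0 × 3600 + 4 × 60 + 51) = 291.
Frame index = 291 × 30 + 1 = 8731.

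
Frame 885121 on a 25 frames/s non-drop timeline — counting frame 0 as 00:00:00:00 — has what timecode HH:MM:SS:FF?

885121 ÷ 25 = 35404 full seconds, remainder 21 frames.
35404 s = 9 h 50 min 4 s.
Timecode: 09:50:04:21.

09:50:04:21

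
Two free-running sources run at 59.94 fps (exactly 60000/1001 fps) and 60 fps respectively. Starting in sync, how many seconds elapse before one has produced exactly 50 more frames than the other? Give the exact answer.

5005/6 seconds

The gap grows by |60 − 60000/1001| = 60/1001 frames per second.
Time for a 50-frame gap: 50 ÷ (60/1001) = 5005/6 s.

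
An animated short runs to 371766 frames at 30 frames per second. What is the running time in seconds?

12392.2 seconds

Running time = 371766 / (30) = 12392.2 s.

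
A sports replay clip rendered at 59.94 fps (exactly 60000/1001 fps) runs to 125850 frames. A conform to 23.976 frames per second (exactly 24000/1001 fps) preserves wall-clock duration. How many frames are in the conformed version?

Target frames = source frames × (target rate / source rate) = 125850 × (24000/1001)/(60000/1001) = 125850 × 2/5 = 50340.

50340 frames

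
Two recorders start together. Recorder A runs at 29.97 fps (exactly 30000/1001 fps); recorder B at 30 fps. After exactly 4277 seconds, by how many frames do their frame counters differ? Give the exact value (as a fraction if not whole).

1410/11 frames

A emits 30000/1001 × 4277 = 1410000/11 frames; B emits 30 × 4277 = 128310.
Difference = 1410/11 frames (≈ 128.1818); B is ahead of A.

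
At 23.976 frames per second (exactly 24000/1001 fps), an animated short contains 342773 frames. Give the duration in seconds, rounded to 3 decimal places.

Running time = 342773 × 1001/24000 = 343115773/24000 s ≈ 14296.491 s.

14296.491 seconds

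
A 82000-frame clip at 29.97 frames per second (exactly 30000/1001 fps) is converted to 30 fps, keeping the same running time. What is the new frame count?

82082 frames

Target frames = source frames × (target rate / source rate) = 82000 × (30)/(30000/1001) = 82000 × 1001/1000 = 82082.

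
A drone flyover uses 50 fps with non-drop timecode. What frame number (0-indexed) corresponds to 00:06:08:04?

Total seconds to the label: (0 × 3600 + 6 × 60 + 8) = 368.
Frame index = 368 × 50 + 4 = 18404.

18404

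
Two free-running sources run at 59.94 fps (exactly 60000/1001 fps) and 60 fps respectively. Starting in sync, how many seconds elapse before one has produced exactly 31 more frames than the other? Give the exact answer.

The gap grows by |60 − 60000/1001| = 60/1001 frames per second.
Time for a 31-frame gap: 31 ÷ (60/1001) = 31031/60 s.

31031/60 seconds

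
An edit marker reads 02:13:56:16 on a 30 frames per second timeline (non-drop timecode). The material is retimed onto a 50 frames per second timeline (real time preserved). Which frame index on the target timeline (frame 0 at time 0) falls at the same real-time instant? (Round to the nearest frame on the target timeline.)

frame 401827

Source frame index: (2×3600 + 13×60 + 56) × 30 + 16 = 241096.
Real time: 241096 / (30) = 120548/15 s.
Target frame: (120548/15) × (50) = 1205480/3 ≈ 401826.667 → 401827.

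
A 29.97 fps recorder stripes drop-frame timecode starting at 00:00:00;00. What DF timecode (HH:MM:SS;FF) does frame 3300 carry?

00:01:50;02

Each 10-minute DF block holds 10 × 60 × 30 − 9 × 2 = 17982 frames. 3300 ÷ 17982 → 0 full blocks, remainder 3300.
Within the partial block the first minute is 1800 frames and each further minute 1798, so 1 further minute boundary passed. Total skipped labels = 18 × 0 + 2 × 1 = 2.
Non-drop label index = 3300 + 2 = 3302; at 30 labels/s that is 00:01:50:02, i.e. DF 00:01:50;02.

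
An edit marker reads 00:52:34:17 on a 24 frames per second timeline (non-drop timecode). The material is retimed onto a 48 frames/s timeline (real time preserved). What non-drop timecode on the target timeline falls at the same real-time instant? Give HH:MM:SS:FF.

00:52:34:34

Source frame index: (0×3600 + 52×60 + 34) × 24 + 17 = 75713.
Real time: 75713 / (24) = 75713/24 s.
Target frame: (75713/24) × (48) = 151426.
At 48 labels/s: frame 151426 → 00:52:34:34.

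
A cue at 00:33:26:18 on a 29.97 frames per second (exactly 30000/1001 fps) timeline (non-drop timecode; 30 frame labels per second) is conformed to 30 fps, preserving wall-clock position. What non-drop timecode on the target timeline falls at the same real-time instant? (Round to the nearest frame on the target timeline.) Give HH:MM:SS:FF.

00:33:28:18

Source frame index: (0×3600 + 33×60 + 26) × 30 + 18 = 60198.
Real time: 60198 / (30000/1001) = 10043033/5000 s.
Target frame: (10043033/5000) × (30) = 30129099/500 ≈ 60258.198 → 60258.
At 30 labels/s: frame 60258 → 00:33:28:18.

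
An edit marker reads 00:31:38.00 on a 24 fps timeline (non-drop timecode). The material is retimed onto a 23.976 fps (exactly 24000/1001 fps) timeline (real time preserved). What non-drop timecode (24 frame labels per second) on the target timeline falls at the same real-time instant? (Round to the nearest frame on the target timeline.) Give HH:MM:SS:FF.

00:31:36:02

Source frame index: (0×3600 + 31×60 + 38) × 24 + 0 = 45552.
Real time: 45552 / (24) = 1898 s.
Target frame: (1898) × (24000/1001) = 3504000/77 ≈ 45506.494 → 45506.
At 24 labels/s: frame 45506 → 00:31:36:02.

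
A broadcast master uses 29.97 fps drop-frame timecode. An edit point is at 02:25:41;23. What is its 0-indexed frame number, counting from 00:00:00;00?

Complete 10-minute blocks: 14, each 17982 frames → 251748.
Remaining 5 whole minutes in the current block: 1800 + 4 × 1798 = 8992 frames.
Within the current minute: 41 × 30 + 23 − 2 = 1251 (labels ;00/;01 skipped at this minute). Total = 251748 + 8992 + 1251 = 261991.

261991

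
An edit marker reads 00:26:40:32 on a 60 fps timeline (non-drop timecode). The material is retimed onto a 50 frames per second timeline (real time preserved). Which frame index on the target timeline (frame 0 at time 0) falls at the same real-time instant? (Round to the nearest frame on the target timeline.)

frame 80027

Source frame index: (0×3600 + 26×60 + 40) × 60 + 32 = 96032.
Real time: 96032 / (60) = 24008/15 s.
Target frame: (24008/15) × (50) = 240080/3 ≈ 80026.667 → 80027.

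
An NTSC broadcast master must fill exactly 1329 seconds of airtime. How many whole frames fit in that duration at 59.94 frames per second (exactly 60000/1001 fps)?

79660 frames

Frames = 1329 × 60000/1001 = 79740000/1001 ≈ 79660.3397.
Complete frames: 79660.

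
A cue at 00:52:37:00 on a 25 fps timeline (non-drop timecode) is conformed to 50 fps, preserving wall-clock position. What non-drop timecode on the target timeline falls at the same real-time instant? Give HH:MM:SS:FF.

00:52:37:00

Source frame index: (0×3600 + 52×60 + 37) × 25 + 0 = 78925.
Real time: 78925 / (25) = 3157 s.
Target frame: (3157) × (50) = 157850.
At 50 labels/s: frame 157850 → 00:52:37:00.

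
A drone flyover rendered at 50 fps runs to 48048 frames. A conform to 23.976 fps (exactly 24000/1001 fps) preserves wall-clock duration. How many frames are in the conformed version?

23040 frames

Target frames = source frames × (target rate / source rate) = 48048 × (24000/1001)/(50) = 48048 × 480/1001 = 23040.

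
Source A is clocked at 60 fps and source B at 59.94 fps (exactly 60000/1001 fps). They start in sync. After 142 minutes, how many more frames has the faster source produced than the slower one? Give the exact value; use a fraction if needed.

142 min = 8520 s.
A emits 60 × 8520 = 511200 frames; B emits 60000/1001 × 8520 = 511200000/1001.
Difference = 511200/1001 frames (≈ 510.6893); B is behind A.

511200/1001 frames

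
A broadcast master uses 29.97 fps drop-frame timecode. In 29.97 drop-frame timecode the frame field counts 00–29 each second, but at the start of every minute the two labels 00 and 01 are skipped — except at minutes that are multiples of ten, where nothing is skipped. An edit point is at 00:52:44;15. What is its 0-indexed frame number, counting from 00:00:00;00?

94841

As if non-drop at 30 labels/s: (0 × 3600 + 52 × 60 + 44) × 30 + 15 = 94935.
Minute boundaries passed: 52; those not divisible by 10: 52 − 5 = 47; dropped labels = 2 × 47 = 94.
Actual frame index = 94935 − 94 = 94841.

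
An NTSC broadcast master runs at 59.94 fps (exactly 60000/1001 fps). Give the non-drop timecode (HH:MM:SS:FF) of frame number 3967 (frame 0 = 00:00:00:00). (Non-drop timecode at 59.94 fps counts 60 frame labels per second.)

3967 ÷ 60 = 66 full seconds, remainder 7 frames.
66 s = 0 h 1 min 6 s.
Timecode: 00:01:06:07.

00:01:06:07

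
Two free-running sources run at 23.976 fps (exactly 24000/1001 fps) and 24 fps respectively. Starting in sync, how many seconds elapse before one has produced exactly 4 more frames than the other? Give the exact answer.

The gap grows by |24 − 24000/1001| = 24/1001 frames per second.
Time for a 4-frame gap: 4 ÷ (24/1001) = 1001/6 s.

1001/6 seconds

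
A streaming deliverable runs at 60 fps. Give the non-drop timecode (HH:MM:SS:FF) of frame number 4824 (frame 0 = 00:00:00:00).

00:01:20:24

4824 ÷ 60 = 80 full seconds, remainder 24 frames.
80 s = 0 h 1 min 20 s.
Timecode: 00:01:20:24.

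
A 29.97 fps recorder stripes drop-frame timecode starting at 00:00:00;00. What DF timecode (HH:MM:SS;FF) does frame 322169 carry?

Ten DF minutes hold 17982 frames, so frame 322169 lies in block 17 (frames 305694–323675) with 16475 frames into that block.
The block's first minute is 1800 frames and the rest 1798 each; 16475 frames reaches minute 9, so 17 × 18 + 9 × 2 = 324 labels have been skipped so far.
Adding those back, label number 322169 + 324 = 322493 at 30 labels/s is 10749 s + 23 f = 2 h 59 min 9 s frame 23, i.e. 02:59:09;23.

02:59:09;23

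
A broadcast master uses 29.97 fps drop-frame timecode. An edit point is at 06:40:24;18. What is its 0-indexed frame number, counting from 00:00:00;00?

720018

Complete 10-minute blocks: 40, each 17982 frames → 719280.
Remaining 0 whole minutes in the current block: 0 frames.
Within the current minute: 24 × 30 + 18 = 738. Total = 719280 + 0 + 738 = 720018.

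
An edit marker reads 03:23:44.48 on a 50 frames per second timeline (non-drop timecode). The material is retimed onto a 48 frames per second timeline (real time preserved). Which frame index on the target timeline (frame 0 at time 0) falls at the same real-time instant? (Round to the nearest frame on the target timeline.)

Source frame index: (3×3600 + 23×60 + 44) × 50 + 48 = 611248.
Real time: 611248 / (50) = 305624/25 s.
Target frame: (305624/25) × (48) = 14669952/25 ≈ 586798.080 → 586798.

frame 586798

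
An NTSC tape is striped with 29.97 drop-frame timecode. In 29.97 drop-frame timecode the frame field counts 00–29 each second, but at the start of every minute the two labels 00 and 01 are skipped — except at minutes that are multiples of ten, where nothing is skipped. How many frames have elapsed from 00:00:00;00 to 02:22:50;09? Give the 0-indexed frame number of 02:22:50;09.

256853

Complete 10-minute blocks: 14, each 17982 frames → 251748.
Remaining 2 whole minutes in the current block: 1800 + 1 × 1798 = 3598 frames.
Within the current minute: 50 × 30 + 9 − 2 = 1507 (labels ;00/;01 skipped at this minute). Total = 251748 + 3598 + 1507 = 256853.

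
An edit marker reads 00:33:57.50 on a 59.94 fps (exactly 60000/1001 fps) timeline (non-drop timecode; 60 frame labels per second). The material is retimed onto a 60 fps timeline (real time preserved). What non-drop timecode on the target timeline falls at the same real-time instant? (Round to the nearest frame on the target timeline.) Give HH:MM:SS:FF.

Source frame index: (0×3600 + 33×60 + 57) × 60 + 50 = 122270.
Real time: 122270 / (60000/1001) = 12239227/6000 s.
Target frame: (12239227/6000) × (60) = 12239227/100 ≈ 122392.270 → 122392.
At 60 labels/s: frame 122392 → 00:33:59:52.

00:33:59:52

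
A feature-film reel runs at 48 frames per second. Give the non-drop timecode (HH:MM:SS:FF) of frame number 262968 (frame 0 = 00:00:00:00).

01:31:18:24

262968 ÷ 48 = 5478 full seconds, remainder 24 frames.
5478 s = 1 h 31 min 18 s.
Timecode: 01:31:18:24.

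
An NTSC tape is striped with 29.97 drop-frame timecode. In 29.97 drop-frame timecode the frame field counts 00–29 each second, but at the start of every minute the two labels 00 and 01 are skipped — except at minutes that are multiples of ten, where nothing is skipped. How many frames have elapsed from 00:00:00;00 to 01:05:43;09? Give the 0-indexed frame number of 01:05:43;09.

118181

Complete 10-minute blocks: 6, each 17982 frames → 107892.
Remaining 5 whole minutes in the current block: 1800 + 4 × 1798 = 8992 frames.
Within the current minute: 43 × 30 + 9 − 2 = 1297 (labels ;00/;01 skipped at this minute). Total = 107892 + 8992 + 1297 = 118181.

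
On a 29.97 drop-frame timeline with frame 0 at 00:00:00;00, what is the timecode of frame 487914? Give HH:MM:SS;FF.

04:31:20;02

Each 10-minute DF block holds 10 × 60 × 30 − 9 × 2 = 17982 frames. 487914 ÷ 17982 → 27 full blocks, remainder 2400.
Within the partial block the first minute is 1800 frames and each further minute 1798, so 1 further minute boundary passed. Total skipped labels = 18 × 27 + 2 × 1 = 488.
Non-drop label index = 487914 + 488 = 488402; at 30 labels/s that is 04:31:20:02, i.e. DF 04:31:20;02.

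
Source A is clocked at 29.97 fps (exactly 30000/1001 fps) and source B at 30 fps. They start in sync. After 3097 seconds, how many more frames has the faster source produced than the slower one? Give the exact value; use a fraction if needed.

92910/1001 frames

A emits 30000/1001 × 3097 = 92910000/1001 frames; B emits 30 × 3097 = 92910.
Difference = 92910/1001 frames (≈ 92.8172); B is ahead of A.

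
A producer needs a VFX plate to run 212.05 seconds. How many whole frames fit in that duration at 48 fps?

Frames = 212.05 × 48 = 50892/5 ≈ 10178.4000.
Complete frames: 10178.

10178 frames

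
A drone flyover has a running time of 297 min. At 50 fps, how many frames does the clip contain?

891000 frames

297 min = 17820 s.
Frames = 17820 × 50 = 891000.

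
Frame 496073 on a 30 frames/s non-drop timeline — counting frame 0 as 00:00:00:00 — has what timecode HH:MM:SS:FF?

496073 ÷ 30 = 16535 full seconds, remainder 23 frames.
16535 s = 4 h 35 min 35 s.
Timecode: 04:35:35:23.

04:35:35:23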